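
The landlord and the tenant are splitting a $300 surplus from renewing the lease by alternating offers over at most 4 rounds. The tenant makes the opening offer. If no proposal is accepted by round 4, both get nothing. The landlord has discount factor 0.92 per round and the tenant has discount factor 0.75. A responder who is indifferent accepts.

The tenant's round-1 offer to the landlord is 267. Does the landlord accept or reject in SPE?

Accept

Work out the landlord's continuation value if the offer is rejected.
Round 4 (the landlord proposes): the tenant will accept anything ≥ 0, so the landlord offers 0 and keeps 300.
Round 3 (the tenant proposes): the landlord can get 300 next round, worth 0.92 × 300 = 276 now, so the tenant offers 276, keeping 24.
Round 2 (the landlord proposes): the tenant can get 24 next round, worth 0.75 × 24 = 18 now; the landlord offers that and keeps 282.
So by rejecting in round 1, the landlord gets 282 next round, worth 0.92 × 282 = 259.44 now.
Offer 267 ≥ 259.44, so the landlord accepts.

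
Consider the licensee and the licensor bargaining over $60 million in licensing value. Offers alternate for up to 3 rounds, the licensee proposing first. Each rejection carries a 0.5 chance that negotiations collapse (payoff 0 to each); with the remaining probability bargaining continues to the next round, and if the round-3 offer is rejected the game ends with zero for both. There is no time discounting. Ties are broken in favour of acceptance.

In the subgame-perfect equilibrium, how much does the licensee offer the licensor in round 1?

By backward induction:
Round 3 (the licensee proposes): rejection yields 0 for the licensor; the licensee offers 0 and keeps 60.
Round 2 (the licensor proposes): rejecting gives the licensee an expected 0.5 × 60 = 30; the licensor offers that and keeps 30.
Round 1 (the licensee proposes): rejecting gives the licensor an expected 0.5 × 30 = 15. The licensee offers 15 and keeps 60 − 15 = 45.

15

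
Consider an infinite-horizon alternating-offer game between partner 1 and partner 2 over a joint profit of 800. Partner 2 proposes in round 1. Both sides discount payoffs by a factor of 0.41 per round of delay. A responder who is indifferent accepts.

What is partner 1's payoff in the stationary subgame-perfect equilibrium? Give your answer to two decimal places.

In a stationary SPE each proposer offers the other exactly their discounted continuation value.
If partner 2 keeps x when proposing and partner 1 keeps y when proposing, then x = 800 − 0.41y and y = 800 − 0.41x.
Solving: x = 800(1 − 0.41) / (1 − 0.41·0.41) = 472 / 0.8319 ≈ 567.3759.
Partner 1 gets 800 − 567.3759 ≈ 232.6241.

232.62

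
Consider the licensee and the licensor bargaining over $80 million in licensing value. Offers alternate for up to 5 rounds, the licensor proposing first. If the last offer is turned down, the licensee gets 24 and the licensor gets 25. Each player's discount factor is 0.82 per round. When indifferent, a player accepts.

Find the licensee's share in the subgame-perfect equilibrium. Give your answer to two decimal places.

Round 5 (the licensor proposes): the licensee gets 24 if talks fail, so the licensor offers 24 and keeps 56.
Round 4 (the licensee proposes): the licensor can get 56 next round, worth 0.82 × 56 = 45.92 now, so the licensee offers 45.92, keeping 34.08.
Round 3 (the licensor proposes): the licensee can get 34.08 next round, worth 0.82 × 34.08 = 27.9456 now, so the licensor offers 27.9456, keeping 52.0544.
Round 2 (the licensee proposes): the licensor can get 52.0544 next round, worth 0.82 × 52.0544 = 42.684608 now, so the licensee offers 42.684608, keeping 37.315392.
Round 1 (the licensor proposes): the licensee can get 37.315392 next round, worth 0.82 × 37.315392 = 30.59862144 now, so the licensor offers 30.59862144, keeping 49.40137856.

30.60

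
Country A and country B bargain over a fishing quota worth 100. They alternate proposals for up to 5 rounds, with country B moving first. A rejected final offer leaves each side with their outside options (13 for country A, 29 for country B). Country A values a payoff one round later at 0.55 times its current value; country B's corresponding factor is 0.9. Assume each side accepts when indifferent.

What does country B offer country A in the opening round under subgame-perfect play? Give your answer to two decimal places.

Round 5 (country B proposes): country A gets 13 if talks fail, so country B offers 13 and keeps 87.
Round 4 (country A proposes): country B can get 87 next round, worth 0.9 × 87 = 78.3 now; country A offers that and keeps 21.7.
Round 3 (country B proposes): country A can get 21.7 next round, worth 0.55 × 21.7 = 11.935 now. Country B offers 11.935 and keeps 100 − 11.935 = 88.065.
Round 2 (country A proposes): country B can get 88.065 next round, worth 0.9 × 88.065 = 79.2585 now, so country A offers 79.2585, keeping 20.7415.
Round 1 (country B proposes): country A can get 20.7415 next round, worth 0.55 × 20.7415 = 11.407825 now. Country B offers 11.407825 and keeps 100 − 11.407825 = 88.592175.

11.41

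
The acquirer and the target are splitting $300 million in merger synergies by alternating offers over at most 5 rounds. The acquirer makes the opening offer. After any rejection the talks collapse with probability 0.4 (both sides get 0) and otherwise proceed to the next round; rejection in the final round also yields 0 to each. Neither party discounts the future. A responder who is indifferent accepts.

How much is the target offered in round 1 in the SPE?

97.92

Round 5 (the acquirer proposes): the target will accept anything ≥ 0, so the acquirer offers 0 and keeps 300.
Round 4 (the target proposes): rejecting gives the acquirer an expected 0.6 × 300 = 180; the target offers that and keeps 120.
Round 3 (the acquirer proposes): rejecting gives the target an expected 0.6 × 120 = 72, so the acquirer offers 72, keeping 228.
Round 2 (the target proposes): rejecting gives the acquirer an expected 0.6 × 228 = 136.8; the target offers that and keeps 163.2.
Round 1 (the acquirer proposes): rejecting gives the target an expected 0.6 × 163.2 = 97.92; the acquirer offers that and keeps 202.08.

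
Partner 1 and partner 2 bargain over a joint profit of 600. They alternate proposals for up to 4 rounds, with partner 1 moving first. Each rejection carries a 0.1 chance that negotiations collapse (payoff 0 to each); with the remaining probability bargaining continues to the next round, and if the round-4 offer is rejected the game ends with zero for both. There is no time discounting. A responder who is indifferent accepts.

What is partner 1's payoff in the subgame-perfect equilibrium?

Round 4 (partner 2 proposes): rejection yields 0 for partner 1; partner 2 offers 0 and keeps 600.
Round 3 (partner 1 proposes): rejecting gives partner 2 an expected 0.9 × 600 = 540, so partner 1 offers 540, keeping 60.
Round 2 (partner 2 proposes): rejecting gives partner 1 an expected 0.9 × 60 = 54. Partner 2 offers 54 and keeps 600 − 54 = 546.
Round 1 (partner 1 proposes): rejecting gives partner 2 an expected 0.9 × 546 = 491.4. Partner 1 offers 491.4 and keeps 600 − 491.4 = 108.6.

108.6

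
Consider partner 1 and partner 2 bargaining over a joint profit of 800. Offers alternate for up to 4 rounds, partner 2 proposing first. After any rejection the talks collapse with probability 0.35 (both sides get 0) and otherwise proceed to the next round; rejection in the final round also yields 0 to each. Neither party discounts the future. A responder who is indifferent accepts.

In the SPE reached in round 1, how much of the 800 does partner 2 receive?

398.3

Round 4 (partner 1 proposes): partner 2 will accept anything ≥ 0, so partner 1 offers 0 and keeps 800.
Round 3 (partner 2 proposes): rejecting gives partner 1 an expected 0.65 × 800 = 520; partner 2 offers that and keeps 280.
Round 2 (partner 1 proposes): rejecting gives partner 2 an expected 0.65 × 280 = 182. Partner 1 offers 182 and keeps 800 − 182 = 618.
Round 1 (partner 2 proposes): rejecting gives partner 1 an expected 0.65 × 618 = 401.7. Partner 2 offers 401.7 and keeps 800 − 401.7 = 398.3.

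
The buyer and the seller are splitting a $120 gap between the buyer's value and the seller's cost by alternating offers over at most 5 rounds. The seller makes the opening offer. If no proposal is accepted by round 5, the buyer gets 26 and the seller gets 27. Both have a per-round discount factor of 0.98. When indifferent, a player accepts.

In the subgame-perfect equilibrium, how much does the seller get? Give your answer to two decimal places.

Round 5 (the seller proposes): the buyer gets 26 if talks fail, so the seller offers 26 and keeps 94.
Round 4 (the buyer proposes): the seller can get 94 next round, worth 0.98 × 94 = 92.12 now; the buyer offers that and keeps 27.88.
Round 3 (the seller proposes): the buyer can get 27.88 next round, worth 0.98 × 27.88 = 27.3224 now. The seller offers 27.3224 and keeps 120 − 27.3224 = 92.6776.
Round 2 (the buyer proposes): the seller can get 92.6776 next round, worth 0.98 × 92.6776 = 90.824048 now. The buyer offers 90.824048 and keeps 120 − 90.824048 = 29.175952.
Round 1 (the seller proposes): the buyer can get 29.175952 next round, worth 0.98 × 29.175952 = 28.59243296 now, so the seller offers 28.59243296, keeping 91.40756704.

91.41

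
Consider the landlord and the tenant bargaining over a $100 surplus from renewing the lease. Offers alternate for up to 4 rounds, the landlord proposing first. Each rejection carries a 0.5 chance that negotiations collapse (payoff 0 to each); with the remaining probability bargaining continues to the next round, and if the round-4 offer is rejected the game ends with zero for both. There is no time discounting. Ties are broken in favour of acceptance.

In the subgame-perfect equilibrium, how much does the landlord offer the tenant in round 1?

37.5

Round 4 (the tenant proposes): rejection yields 0 for the landlord; the tenant offers 0 and keeps 100.
Round 3 (the landlord proposes): rejecting gives the tenant an expected 0.5 × 100 = 50. The landlord offers 50 and keeps 100 − 50 = 50.
Round 2 (the tenant proposes): rejecting gives the landlord an expected 0.5 × 50 = 25. The tenant offers 25 and keeps 100 − 25 = 75.
Round 1 (the landlord proposes): rejecting gives the tenant an expected 0.5 × 75 = 37.5. The landlord offers 37.5 and keeps 100 − 37.5 = 62.5.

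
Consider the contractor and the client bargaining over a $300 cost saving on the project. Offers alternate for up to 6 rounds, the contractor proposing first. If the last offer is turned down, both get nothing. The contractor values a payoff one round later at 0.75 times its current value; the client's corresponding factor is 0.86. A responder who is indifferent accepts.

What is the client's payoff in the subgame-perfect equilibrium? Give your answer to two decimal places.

213.44

Round 6 (the client proposes): rejection yields 0 for the contractor; the client offers 0 and keeps 300.
Round 5 (the contractor proposes): the client can get 300 next round, worth 0.86 × 300 = 258 now; the contractor offers that and keeps 42.
Round 4 (the client proposes): the contractor can get 42 next round, worth 0.75 × 42 = 31.5 now; the client offers that and keeps 268.5.
Round 3 (the contractor proposes): the client can get 268.5 next round, worth 0.86 × 268.5 = 230.91 now. The contractor offers 230.91 and keeps 300 − 230.91 = 69.09.
Round 2 (the client proposes): the contractor can get 69.09 next round, worth 0.75 × 69.09 = 51.8175 now, so the client offers 51.8175, keeping 248.1825.
Round 1 (the contractor proposes): the client can get 248.1825 next round, worth 0.86 × 248.1825 = 213.43695 now, so the contractor offers 213.43695, keeping 86.56305.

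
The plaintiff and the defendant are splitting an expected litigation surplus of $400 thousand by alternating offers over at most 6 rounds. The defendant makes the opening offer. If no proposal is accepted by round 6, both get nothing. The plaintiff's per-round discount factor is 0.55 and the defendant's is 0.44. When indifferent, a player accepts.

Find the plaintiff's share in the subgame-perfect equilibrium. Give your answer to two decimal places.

165.90

Round 6 (the plaintiff proposes): the defendant will accept anything ≥ 0, so the plaintiff offers 0 and keeps 400.
Round 5 (the defendant proposes): the plaintiff can get 400 next round, worth 0.55 × 400 = 220 now. The defendant offers 220 and keeps 400 − 220 = 180.
Round 4 (the plaintiff proposes): the defendant can get 180 next round, worth 0.44 × 180 = 79.2 now; the plaintiff offers that and keeps 320.8.
Round 3 (the defendant proposes): the plaintiff can get 320.8 next round, worth 0.55 × 320.8 = 176.44 now. The defendant offers 176.44 and keeps 400 − 176.44 = 223.56.
Round 2 (the plaintiff proposes): the defendant can get 223.56 next round, worth 0.44 × 223.56 = 98.3664 now. The plaintiff offers 98.3664 and keeps 400 − 98.3664 = 301.6336.
Round 1 (the defendant proposes): the plaintiff can get 301.6336 next round, worth 0.55 × 301.6336 = 165.89848 now; the defendant offers that and keeps 234.10152.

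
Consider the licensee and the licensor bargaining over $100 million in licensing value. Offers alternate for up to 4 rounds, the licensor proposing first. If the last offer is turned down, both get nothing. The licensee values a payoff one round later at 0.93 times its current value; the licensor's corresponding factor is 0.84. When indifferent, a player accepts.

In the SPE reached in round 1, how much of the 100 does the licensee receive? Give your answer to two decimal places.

Work backward from the last round.
Round 4 (the licensee proposes): rejection yields 0 for the licensor; the licensee offers 0 and keeps 100.
Round 3 (the licensor proposes): the licensee can get 100 next round, worth 0.93 × 100 = 93 now; the licensor offers that and keeps 7.
Round 2 (the licensee proposes): the licensor can get 7 next round, worth 0.84 × 7 = 5.88 now. The licensee offers 5.88 and keeps 100 − 5.88 = 94.12.
Round 1 (the licensor proposes): the licensee can get 94.12 next round, worth 0.93 × 94.12 = 87.5316 now, so the licensor offers 87.5316, keeping 12.4684.

87.53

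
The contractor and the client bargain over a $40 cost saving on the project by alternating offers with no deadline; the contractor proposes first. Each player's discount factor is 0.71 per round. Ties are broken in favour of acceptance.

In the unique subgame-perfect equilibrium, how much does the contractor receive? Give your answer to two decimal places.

In a stationary SPE each proposer offers the other exactly their discounted continuation value.
If the contractor keeps x when proposing and the client keeps y when proposing, then x = 40 − 0.71y and y = 40 − 0.71x.
Solving: x = 40(1 − 0.71) / (1 − 0.71·0.71) = 11.6 / 0.4959 ≈ 23.3918.
The client gets 40 − 23.3918 ≈ 16.6082.

23.39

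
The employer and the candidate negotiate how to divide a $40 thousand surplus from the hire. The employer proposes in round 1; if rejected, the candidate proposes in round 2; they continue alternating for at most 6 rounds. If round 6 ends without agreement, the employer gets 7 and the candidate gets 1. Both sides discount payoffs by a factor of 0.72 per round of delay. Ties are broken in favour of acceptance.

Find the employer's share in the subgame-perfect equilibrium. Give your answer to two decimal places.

Solve by backward induction from round 6.
Round 6 (the candidate proposes): the employer gets 7 if talks fail, so the candidate offers 7 and keeps 33.
Round 5 (the employer proposes): the candidate can get 33 next round, worth 0.72 × 33 = 23.76 now. The employer offers 23.76 and keeps 40 − 23.76 = 16.24.
Round 4 (the candidate proposes): the employer can get 16.24 next round, worth 0.72 × 16.24 = 11.6928 now. The candidate offers 11.6928 and keeps 40 − 11.6928 = 28.3072.
Round 3 (the employer proposes): the candidate can get 28.3072 next round, worth 0.72 × 28.3072 = 20.381184 now. The employer offers 20.381184 and keeps 40 − 20.381184 = 19.618816.
Round 2 (the candidate proposes): the employer can get 19.618816 next round, worth 0.72 × 19.618816 = 14.12554752 now, so the candidate offers 14.12554752, keeping 25.87445248.
Round 1 (the employer proposes): the candidate can get 25.87445248 next round, worth 0.72 × 25.87445248 = 18.6296057856 now. The employer offers 18.6296057856 and keeps 40 − 18.6296057856 = 21.3703942144.

21.37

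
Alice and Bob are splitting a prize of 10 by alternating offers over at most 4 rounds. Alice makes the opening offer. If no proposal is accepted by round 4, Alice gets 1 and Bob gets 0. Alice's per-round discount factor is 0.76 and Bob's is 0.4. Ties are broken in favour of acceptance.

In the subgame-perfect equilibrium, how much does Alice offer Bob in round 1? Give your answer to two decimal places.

2.05

Round 4 (Bob proposes): Alice gets 1 if talks fail, so Bob offers 1 and keeps 9.
Round 3 (Alice proposes): Bob can get 9 next round, worth 0.4 × 9 = 3.6 now. Alice offers 3.6 and keeps 10 − 3.6 = 6.4.
Round 2 (Bob proposes): Alice can get 6.4 next round, worth 0.76 × 6.4 = 4.864 now, so Bob offers 4.864, keeping 5.136.
Round 1 (Alice proposes): Bob can get 5.136 next round, worth 0.4 × 5.136 = 2.0544 now; Alice offers that and keeps 7.9456.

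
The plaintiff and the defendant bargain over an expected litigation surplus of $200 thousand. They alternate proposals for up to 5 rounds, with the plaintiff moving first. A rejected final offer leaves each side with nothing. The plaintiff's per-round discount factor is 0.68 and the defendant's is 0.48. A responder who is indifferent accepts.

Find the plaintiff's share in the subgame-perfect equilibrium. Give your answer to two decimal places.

Work backward from the last round.
Round 5 (the plaintiff proposes): rejection yields 0 for the defendant; the plaintiff offers 0 and keeps 200.
Round 4 (the defendant proposes): the plaintiff can get 200 next round, worth 0.68 × 200 = 136 now; the defendant offers that and keeps 64.
Round 3 (the plaintiff proposes): the defendant can get 64 next round, worth 0.48 × 64 = 30.72 now; the plaintiff offers that and keeps 169.28.
Round 2 (the defendant proposes): the plaintiff can get 169.28 next round, worth 0.68 × 169.28 = 115.1104 now; the defendant offers that and keeps 84.8896.
Round 1 (the plaintiff proposes): the defendant can get 84.8896 next round, worth 0.48 × 84.8896 = 40.747008 now, so the plaintiff offers 40.747008, keeping 159.252992.

159.25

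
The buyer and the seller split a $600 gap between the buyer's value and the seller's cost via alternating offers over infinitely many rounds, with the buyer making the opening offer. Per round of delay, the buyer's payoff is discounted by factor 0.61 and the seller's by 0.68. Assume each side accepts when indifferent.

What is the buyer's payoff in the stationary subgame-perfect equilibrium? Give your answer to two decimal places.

328.09

In a stationary SPE each proposer offers the other exactly their discounted continuation value.
If the buyer keeps x when proposing and the seller keeps y when proposing, then x = 600 − 0.68y and y = 600 − 0.61x.
Solving: x = 600(1 − 0.68) / (1 − 0.61·0.68) = 192 / 0.5852 ≈ 328.0930.
The seller gets 600 − 328.0930 ≈ 271.9070.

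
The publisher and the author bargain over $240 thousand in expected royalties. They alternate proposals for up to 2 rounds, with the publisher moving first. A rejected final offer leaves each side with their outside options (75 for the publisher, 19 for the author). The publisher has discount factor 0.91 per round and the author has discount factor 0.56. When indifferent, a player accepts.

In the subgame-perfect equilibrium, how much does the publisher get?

By backward induction:
Round 2 (the author proposes): the publisher gets 75 if talks fail, so the author offers 75 and keeps 165.
Round 1 (the publisher proposes): the author can get 165 next round, worth 0.56 × 165 = 92.4 now; the publisher offers that and keeps 147.6.

147.6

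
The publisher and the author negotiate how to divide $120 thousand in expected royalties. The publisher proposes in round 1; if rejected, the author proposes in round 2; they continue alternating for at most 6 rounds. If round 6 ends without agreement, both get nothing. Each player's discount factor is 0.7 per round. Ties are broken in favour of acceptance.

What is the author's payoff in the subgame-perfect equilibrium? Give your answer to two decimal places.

Round 6 (the author proposes): the publisher will accept anything ≥ 0, so the author offers 0 and keeps 120.
Round 5 (the publisher proposes): the author can get 120 next round, worth 0.7 × 120 = 84 now; the publisher offers that and keeps 36.
Round 4 (the author proposes): the publisher can get 36 next round, worth 0.7 × 36 = 25.2 now. The author offers 25.2 and keeps 120 − 25.2 = 94.8.
Round 3 (the publisher proposes): the author can get 94.8 next round, worth 0.7 × 94.8 = 66.36 now, so the publisher offers 66.36, keeping 53.64.
Round 2 (the author proposes): the publisher can get 53.64 next round, worth 0.7 × 53.64 = 37.548 now; the author offers that and keeps 82.452.
Round 1 (the publisher proposes): the author can get 82.452 next round, worth 0.7 × 82.452 = 57.7164 now; the publisher offers that and keeps 62.2836.

57.72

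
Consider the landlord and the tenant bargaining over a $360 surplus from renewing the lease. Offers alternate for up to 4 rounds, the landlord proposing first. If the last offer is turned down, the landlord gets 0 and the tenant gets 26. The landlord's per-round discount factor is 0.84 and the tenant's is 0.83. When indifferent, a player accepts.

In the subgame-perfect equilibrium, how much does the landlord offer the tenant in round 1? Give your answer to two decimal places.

256.13

Round 4 (the tenant proposes): the landlord will accept anything ≥ 0, so the tenant offers 0 and keeps 360.
Round 3 (the landlord proposes): the tenant can get 360 next round, worth 0.83 × 360 = 298.8 now, so the landlord offers 298.8, keeping 61.2.
Round 2 (the tenant proposes): the landlord can get 61.2 next round, worth 0.84 × 61.2 = 51.408 now, so the tenant offers 51.408, keeping 308.592.
Round 1 (the landlord proposes): the tenant can get 308.592 next round, worth 0.83 × 308.592 = 256.13136 now; the landlord offers that and keeps 103.86864.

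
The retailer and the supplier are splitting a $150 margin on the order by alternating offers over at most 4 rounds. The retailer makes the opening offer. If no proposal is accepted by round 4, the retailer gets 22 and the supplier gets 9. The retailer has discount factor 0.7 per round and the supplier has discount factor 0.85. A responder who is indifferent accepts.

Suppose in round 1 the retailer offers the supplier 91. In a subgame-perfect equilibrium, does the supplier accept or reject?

Reject

Round 4 (the supplier proposes): the retailer gets 22 if talks fail, so the supplier offers 22 and keeps 128.
Round 3 (the retailer proposes): the supplier can get 128 next round, worth 0.85 × 128 = 108.8 now, so the retailer offers 108.8, keeping 41.2.
Round 2 (the supplier proposes): the retailer can get 41.2 next round, worth 0.7 × 41.2 = 28.84 now; the supplier offers that and keeps 121.16.
So by rejecting in round 1, the supplier gets 121.16 next round, worth 0.85 × 121.16 = 102.986 now.
Offer 91 < 102.986, so the supplier rejects.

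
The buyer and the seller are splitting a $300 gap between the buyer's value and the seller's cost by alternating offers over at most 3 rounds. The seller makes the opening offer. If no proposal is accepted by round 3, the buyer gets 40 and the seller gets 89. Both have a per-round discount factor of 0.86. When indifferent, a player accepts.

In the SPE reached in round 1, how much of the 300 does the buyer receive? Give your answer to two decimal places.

65.70

Solve by backward induction from round 3.
Round 3 (the seller proposes): the buyer gets 40 if talks fail, so the seller offers 40 and keeps 260.
Round 2 (the buyer proposes): the seller can get 260 next round, worth 0.86 × 260 = 223.6 now; the buyer offers that and keeps 76.4.
Round 1 (the seller proposes): the buyer can get 76.4 next round, worth 0.86 × 76.4 = 65.704 now, so the seller offers 65.704, keeping 234.296.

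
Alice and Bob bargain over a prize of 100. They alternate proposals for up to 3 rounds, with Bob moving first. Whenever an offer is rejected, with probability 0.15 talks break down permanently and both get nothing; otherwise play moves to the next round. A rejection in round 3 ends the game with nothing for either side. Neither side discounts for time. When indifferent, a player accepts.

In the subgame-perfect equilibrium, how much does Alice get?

12.75

Round 3 (Bob proposes): Alice will accept anything ≥ 0, so Bob offers 0 and keeps 100.
Round 2 (Alice proposes): rejecting gives Bob an expected 0.85 × 100 = 85, so Alice offers 85, keeping 15.
Round 1 (Bob proposes): rejecting gives Alice an expected 0.85 × 15 = 12.75. Bob offers 12.75 and keeps 100 − 12.75 = 87.25.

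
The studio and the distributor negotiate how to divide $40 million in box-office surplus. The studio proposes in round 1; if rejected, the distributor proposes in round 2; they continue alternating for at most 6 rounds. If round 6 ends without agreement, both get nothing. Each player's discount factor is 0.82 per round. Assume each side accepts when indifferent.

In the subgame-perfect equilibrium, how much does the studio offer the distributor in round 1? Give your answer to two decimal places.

Round 6 (the distributor proposes): the studio will accept anything ≥ 0, so the distributor offers 0 and keeps 40.
Round 5 (the studio proposes): the distributor can get 40 next round, worth 0.82 × 40 = 32.8 now. The studio offers 32.8 and keeps 40 − 32.8 = 7.2.
Round 4 (the distributor proposes): the studio can get 7.2 next round, worth 0.82 × 7.2 = 5.904 now, so the distributor offers 5.904, keeping 34.096.
Round 3 (the studio proposes): the distributor can get 34.096 next round, worth 0.82 × 34.096 = 27.95872 now. The studio offers 27.95872 and keeps 40 − 27.95872 = 12.04128.
Round 2 (the distributor proposes): the studio can get 12.04128 next round, worth 0.82 × 12.04128 = 9.8738496 now. The distributor offers 9.8738496 and keeps 40 − 9.8738496 = 30.1261504.
Round 1 (the studio proposes): the distributor can get 30.1261504 next round, worth 0.82 × 30.1261504 = 24.703443328 now; the studio offers that and keeps 15.296556672.

24.70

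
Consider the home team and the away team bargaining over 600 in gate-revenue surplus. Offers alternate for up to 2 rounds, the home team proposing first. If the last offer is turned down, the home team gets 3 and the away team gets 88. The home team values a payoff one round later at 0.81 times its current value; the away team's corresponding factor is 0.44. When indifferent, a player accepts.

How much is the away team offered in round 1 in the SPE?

Round 2 (the away team proposes): the home team gets 3 if talks fail, so the away team offers 3 and keeps 597.
Round 1 (the home team proposes): the away team can get 597 next round, worth 0.44 × 597 = 262.68 now, so the home team offers 262.68, keeping 337.32.

262.68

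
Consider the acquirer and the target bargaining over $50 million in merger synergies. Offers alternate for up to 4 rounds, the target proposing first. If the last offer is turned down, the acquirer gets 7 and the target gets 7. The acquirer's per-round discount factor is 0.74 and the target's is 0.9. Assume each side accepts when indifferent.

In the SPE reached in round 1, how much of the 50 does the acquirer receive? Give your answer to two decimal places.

Solve by backward induction from round 4.
Round 4 (the acquirer proposes): the target gets 7 if talks fail, so the acquirer offers 7 and keeps 43.
Round 3 (the target proposes): the acquirer can get 43 next round, worth 0.74 × 43 = 31.82 now, so the target offers 31.82, keeping 18.18.
Round 2 (the acquirer proposes): the target can get 18.18 next round, worth 0.9 × 18.18 = 16.362 now. The acquirer offers 16.362 and keeps 50 − 16.362 = 33.638.
Round 1 (the target proposes): the acquirer can get 33.638 next round, worth 0.74 × 33.638 = 24.89212 now; the target offers that and keeps 25.10788.

24.89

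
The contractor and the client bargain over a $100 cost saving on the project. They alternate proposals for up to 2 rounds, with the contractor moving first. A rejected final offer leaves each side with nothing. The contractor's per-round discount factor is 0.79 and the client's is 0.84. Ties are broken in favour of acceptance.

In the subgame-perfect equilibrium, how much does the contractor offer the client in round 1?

84

Work backward from the last round.
Round 2 (the client proposes): rejection yields 0 for the contractor; the client offers 0 and keeps 100.
Round 1 (the contractor proposes): the client can get 100 next round, worth 0.84 × 100 = 84 now, so the contractor offers 84, keeping 16.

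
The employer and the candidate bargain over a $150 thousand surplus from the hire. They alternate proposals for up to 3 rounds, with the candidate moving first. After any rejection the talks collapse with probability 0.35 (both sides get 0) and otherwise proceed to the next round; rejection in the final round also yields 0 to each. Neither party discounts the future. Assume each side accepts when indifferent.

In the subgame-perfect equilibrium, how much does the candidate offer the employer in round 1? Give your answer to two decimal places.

34.13

Round 3 (the candidate proposes): rejection yields 0 for the employer; the candidate offers 0 and keeps 150.
Round 2 (the employer proposes): rejecting gives the candidate an expected 0.65 × 150 = 97.5; the employer offers that and keeps 52.5.
Round 1 (the candidate proposes): rejecting gives the employer an expected 0.65 × 52.5 = 34.125, so the candidate offers 34.125, keeping 115.875.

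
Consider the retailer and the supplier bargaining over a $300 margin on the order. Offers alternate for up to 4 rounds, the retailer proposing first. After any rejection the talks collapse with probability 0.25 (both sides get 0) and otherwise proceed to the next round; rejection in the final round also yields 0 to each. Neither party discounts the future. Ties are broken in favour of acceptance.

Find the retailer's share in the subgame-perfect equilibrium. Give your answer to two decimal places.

117.19

By backward induction:
Round 4 (the supplier proposes): the retailer will accept anything ≥ 0, so the supplier offers 0 and keeps 300.
Round 3 (the retailer proposes): rejecting gives the supplier an expected 0.75 × 300 = 225, so the retailer offers 225, keeping 75.
Round 2 (the supplier proposes): rejecting gives the retailer an expected 0.75 × 75 = 56.25; the supplier offers that and keeps 243.75.
Round 1 (the retailer proposes): rejecting gives the supplier an expected 0.75 × 243.75 = 182.8125, so the retailer offers 182.8125, keeping 117.1875.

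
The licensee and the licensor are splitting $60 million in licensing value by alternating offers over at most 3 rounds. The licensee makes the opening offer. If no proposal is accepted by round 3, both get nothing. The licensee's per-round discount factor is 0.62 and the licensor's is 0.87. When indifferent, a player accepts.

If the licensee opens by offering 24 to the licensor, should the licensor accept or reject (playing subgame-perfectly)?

Work out the licensor's continuation value if the offer is rejected.
Round 3 (the licensee proposes): rejection yields 0 for the licensor; the licensee offers 0 and keeps 60.
Round 2 (the licensor proposes): the licensee can get 60 next round, worth 0.62 × 60 = 37.2 now, so the licensor offers 37.2, keeping 22.8.
So by rejecting in round 1, the licensor gets 22.8 next round, worth 0.87 × 22.8 = 19.836 now.
Offer 24 ≥ 19.836, so the licensor accepts.

Accept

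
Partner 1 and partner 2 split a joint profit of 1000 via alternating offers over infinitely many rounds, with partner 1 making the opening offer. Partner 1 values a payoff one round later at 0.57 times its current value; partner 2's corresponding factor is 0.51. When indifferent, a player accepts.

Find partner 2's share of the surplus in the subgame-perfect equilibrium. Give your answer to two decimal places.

In a stationary SPE each proposer offers the other exactly their discounted continuation value.
If partner 1 keeps x when proposing and partner 2 keeps y when proposing, then x = 1000 − 0.51y and y = 1000 − 0.57x.
Solving: x = 1000(1 − 0.51) / (1 − 0.57·0.51) = 490 / 0.7093 ≈ 690.8219.
Partner 2 gets 1000 − 690.8219 ≈ 309.1781.

309.18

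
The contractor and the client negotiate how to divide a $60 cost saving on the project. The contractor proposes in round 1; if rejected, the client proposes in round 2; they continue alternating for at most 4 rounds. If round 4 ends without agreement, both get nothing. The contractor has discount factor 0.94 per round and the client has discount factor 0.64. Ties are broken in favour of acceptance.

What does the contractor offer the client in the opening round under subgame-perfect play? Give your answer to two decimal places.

25.41

Round 4 (the client proposes): the contractor will accept anything ≥ 0, so the client offers 0 and keeps 60.
Round 3 (the contractor proposes): the client can get 60 next round, worth 0.64 × 60 = 38.4 now, so the contractor offers 38.4, keeping 21.6.
Round 2 (the client proposes): the contractor can get 21.6 next round, worth 0.94 × 21.6 = 20.304 now. The client offers 20.304 and keeps 60 − 20.304 = 39.696.
Round 1 (the contractor proposes): the client can get 39.696 next round, worth 0.64 × 39.696 = 25.40544 now, so the contractor offers 25.40544, keeping 34.59456.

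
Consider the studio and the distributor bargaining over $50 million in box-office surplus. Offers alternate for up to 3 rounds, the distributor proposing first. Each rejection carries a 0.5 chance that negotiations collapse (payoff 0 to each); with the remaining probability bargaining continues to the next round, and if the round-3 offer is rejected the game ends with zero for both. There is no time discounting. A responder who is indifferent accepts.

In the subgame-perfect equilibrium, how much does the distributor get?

Round 3 (the distributor proposes): rejection yields 0 for the studio; the distributor offers 0 and keeps 50.
Round 2 (the studio proposes): rejecting gives the distributor an expected 0.5 × 50 = 25; the studio offers that and keeps 25.
Round 1 (the distributor proposes): rejecting gives the studio an expected 0.5 × 25 = 12.5. The distributor offers 12.5 and keeps 50 − 12.5 = 37.5.

37.5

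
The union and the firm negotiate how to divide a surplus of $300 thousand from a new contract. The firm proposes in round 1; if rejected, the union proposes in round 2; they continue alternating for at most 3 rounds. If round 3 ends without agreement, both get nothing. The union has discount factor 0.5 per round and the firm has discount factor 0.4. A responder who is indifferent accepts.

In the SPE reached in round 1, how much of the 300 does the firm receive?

210

Round 3 (the firm proposes): rejection yields 0 for the union; the firm offers 0 and keeps 300.
Round 2 (the union proposes): the firm can get 300 next round, worth 0.4 × 300 = 120 now, so the union offers 120, keeping 180.
Round 1 (the firm proposes): the union can get 180 next round, worth 0.5 × 180 = 90 now. The firm offers 90 and keeps 300 − 90 = 210.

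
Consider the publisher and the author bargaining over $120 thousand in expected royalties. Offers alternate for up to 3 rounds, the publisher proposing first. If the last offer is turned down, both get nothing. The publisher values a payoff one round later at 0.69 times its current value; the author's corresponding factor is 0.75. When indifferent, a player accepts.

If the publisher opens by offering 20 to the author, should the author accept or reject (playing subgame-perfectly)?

Reject

Round 3 (the publisher proposes): the author will accept anything ≥ 0, so the publisher offers 0 and keeps 120.
Round 2 (the author proposes): the publisher can get 120 next round, worth 0.69 × 120 = 82.8 now. The author offers 82.8 and keeps 120 − 82.8 = 37.2.
So by rejecting in round 1, the author gets 37.2 next round, worth 0.75 × 37.2 = 27.9 now.
Offer 20 < 27.9, so the author rejects.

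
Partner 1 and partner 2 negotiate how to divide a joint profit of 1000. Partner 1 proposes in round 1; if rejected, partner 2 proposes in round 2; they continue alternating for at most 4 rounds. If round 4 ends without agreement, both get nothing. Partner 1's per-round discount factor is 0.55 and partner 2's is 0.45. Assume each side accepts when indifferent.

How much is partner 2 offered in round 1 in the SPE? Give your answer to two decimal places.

313.88

Round 4 (partner 2 proposes): rejection yields 0 for partner 1; partner 2 offers 0 and keeps 1000.
Round 3 (partner 1 proposes): partner 2 can get 1000 next round, worth 0.45 × 1000 = 450 now. Partner 1 offers 450 and keeps 1000 − 450 = 550.
Round 2 (partner 2 proposes): partner 1 can get 550 next round, worth 0.55 × 550 = 302.5 now. Partner 2 offers 302.5 and keeps 1000 − 302.5 = 697.5.
Round 1 (partner 1 proposes): partner 2 can get 697.5 next round, worth 0.45 × 697.5 = 313.875 now. Partner 1 offers 313.875 and keeps 1000 − 313.875 = 686.125.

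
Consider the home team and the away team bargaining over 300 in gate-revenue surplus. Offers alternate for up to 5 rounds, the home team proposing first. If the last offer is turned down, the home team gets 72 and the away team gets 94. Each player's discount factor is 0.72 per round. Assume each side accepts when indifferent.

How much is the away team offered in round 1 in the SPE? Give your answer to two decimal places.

117.09

Round 5 (the home team proposes): the away team gets 94 if talks fail, so the home team offers 94 and keeps 206.
Round 4 (the away team proposes): the home team can get 206 next round, worth 0.72 × 206 = 148.32 now; the away team offers that and keeps 151.68.
Round 3 (the home team proposes): the away team can get 151.68 next round, worth 0.72 × 151.68 = 109.2096 now. The home team offers 109.2096 and keeps 300 − 109.2096 = 190.7904.
Round 2 (the away team proposes): the home team can get 190.7904 next round, worth 0.72 × 190.7904 = 137.369088 now. The away team offers 137.369088 and keeps 300 − 137.369088 = 162.630912.
Round 1 (the home team proposes): the away team can get 162.630912 next round, worth 0.72 × 162.630912 = 117.09425664 now; the home team offers that and keeps 182.90574336.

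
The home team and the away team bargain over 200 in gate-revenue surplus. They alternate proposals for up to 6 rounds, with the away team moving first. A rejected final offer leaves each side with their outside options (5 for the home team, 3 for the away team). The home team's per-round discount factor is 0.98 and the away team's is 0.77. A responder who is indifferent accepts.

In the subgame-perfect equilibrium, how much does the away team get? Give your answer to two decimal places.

Round 6 (the home team proposes): the away team gets 3 if talks fail, so the home team offers 3 and keeps 197.
Round 5 (the away team proposes): the home team can get 197 next round, worth 0.98 × 197 = 193.06 now, so the away team offers 193.06, keeping 6.94.
Round 4 (the home team proposes): the away team can get 6.94 next round, worth 0.77 × 6.94 = 5.3438 now, so the home team offers 5.3438, keeping 194.6562.
Round 3 (the away team proposes): the home team can get 194.6562 next round, worth 0.98 × 194.6562 = 190.763076 now; the away team offers that and keeps 9.236924.
Round 2 (the home team proposes): the away team can get 9.236924 next round, worth 0.77 × 9.236924 = 7.11243148 now; the home team offers that and keeps 192.88756852.
Round 1 (the away team proposes): the home team can get 192.88756852 next round, worth 0.98 × 192.88756852 = 189.0298171496 now; the away team offers that and keeps 10.9701828504.

10.97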